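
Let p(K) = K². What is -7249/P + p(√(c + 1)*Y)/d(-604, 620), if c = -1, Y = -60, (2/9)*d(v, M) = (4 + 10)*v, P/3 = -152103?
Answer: 7249/456309 ≈ 0.015886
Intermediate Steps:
P = -456309 (P = 3*(-152103) = -456309)
d(v, M) = 63*v (d(v, M) = 9*((4 + 10)*v)/2 = 9*(14*v)/2 = 63*v)
-7249/P + p(√(c + 1)*Y)/d(-604, 620) = -7249/(-456309) + (√(-1 + 1)*(-60))²/((63*(-604))) = -7249*(-1/456309) + (√0*(-60))²/(-38052) = 7249/456309 + (0*(-60))²*(-1/38052) = 7249/456309 + 0²*(-1/38052) = 7249/456309 + 0*(-1/38052) = 7249/456309 + 0 = 7249/456309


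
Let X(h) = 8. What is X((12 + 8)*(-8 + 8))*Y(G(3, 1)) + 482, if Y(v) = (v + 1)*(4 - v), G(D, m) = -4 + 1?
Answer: 370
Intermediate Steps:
G(D, m) = -3
Y(v) = (1 + v)*(4 - v)
X((12 + 8)*(-8 + 8))*Y(G(3, 1)) + 482 = 8*(4 - 1*(-3)**2 + 3*(-3)) + 482 = 8*(4 - 1*9 - 9) + 482 = 8*(4 - 9 - 9) + 482 = 8*(-14) + 482 = -112 + 482 = 370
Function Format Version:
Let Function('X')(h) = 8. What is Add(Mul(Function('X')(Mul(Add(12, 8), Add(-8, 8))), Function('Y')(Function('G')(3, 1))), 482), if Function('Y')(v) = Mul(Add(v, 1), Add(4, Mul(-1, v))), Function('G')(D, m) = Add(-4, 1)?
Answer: 370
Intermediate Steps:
Function('G')(D, m) = -3
Function('Y')(v) = Mul(Add(1, v), Add(4, Mul(-1, v)))
Add(Mul(Function('X')(Mul(Add(12, 8), Add(-8, 8))), Function('Y')(Function('G')(3, 1))), 482) = Add(Mul(8, Add(4, Mul(-1, Pow(-3, 2)), Mul(3, -3))), 482) = Add(Mul(8, Add(4, Mul(-1, 9), -9)), 482) = Add(Mul(8, Add(4, -9, -9)), 482) = Add(Mul(8, -14), 482) = Add(-112, 482) = 370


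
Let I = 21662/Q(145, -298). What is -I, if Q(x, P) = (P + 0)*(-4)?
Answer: -10831/596 ≈ -18.173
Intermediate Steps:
Q(x, P) = -4*P (Q(x, P) = P*(-4) = -4*P)
I = 10831/596 (I = 21662/((-4*(-298))) = 21662/1192 = 21662*(1/1192) = 10831/596 ≈ 18.173)
-I = -1*10831/596 = -10831/596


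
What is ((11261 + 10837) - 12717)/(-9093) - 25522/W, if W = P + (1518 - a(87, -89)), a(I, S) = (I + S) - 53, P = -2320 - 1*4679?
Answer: 30195040/8223103 ≈ 3.6720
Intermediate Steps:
P = -6999 (P = -2320 - 4679 = -6999)
a(I, S) = -53 + I + S
W = -5426 (W = -6999 + (1518 - (-53 + 87 - 89)) = -6999 + (1518 - 1*(-55)) = -6999 + (1518 + 55) = -6999 + 1573 = -5426)
((11261 + 10837) - 12717)/(-9093) - 25522/W = ((11261 + 10837) - 12717)/(-9093) - 25522/(-5426) = (22098 - 12717)*(-1/9093) - 25522*(-1/5426) = 9381*(-1/9093) + 12761/2713 = -3127/3031 + 12761/2713 = 30195040/8223103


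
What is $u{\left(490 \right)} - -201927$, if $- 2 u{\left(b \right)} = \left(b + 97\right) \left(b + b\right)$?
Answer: $-85703$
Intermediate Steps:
$u{\left(b \right)} = - b \left(97 + b\right)$ ($u{\left(b \right)} = - \frac{\left(b + 97\right) \left(b + b\right)}{2} = - \frac{\left(97 + b\right) 2 b}{2} = - \frac{2 b \left(97 + b\right)}{2} = - b \left(97 + b\right)$)
$u{\left(490 \right)} - -201927 = \left(-1\right) 490 \left(97 + 490\right) - -201927 = \left(-1\right) 490 \cdot 587 + 201927 = -287630 + 201927 = -85703$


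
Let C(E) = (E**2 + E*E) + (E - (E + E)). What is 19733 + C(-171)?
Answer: 78386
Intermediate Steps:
C(E) = -E + 2*E**2 (C(E) = (E**2 + E**2) + (E - 2*E) = 2*E**2 + (E - 2*E) = 2*E**2 - E = -E + 2*E**2)
19733 + C(-171) = 19733 - 171*(-1 + 2*(-171)) = 19733 - 171*(-1 - 342) = 19733 - 171*(-343) = 19733 + 58653 = 78386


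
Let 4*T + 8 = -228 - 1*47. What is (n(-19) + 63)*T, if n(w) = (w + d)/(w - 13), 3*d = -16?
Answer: -1732243/384 ≈ -4511.0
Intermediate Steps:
d = -16/3 (d = (⅓)*(-16) = -16/3 ≈ -5.3333)
n(w) = (-16/3 + w)/(-13 + w) (n(w) = (w - 16/3)/(w - 13) = (-16/3 + w)/(-13 + w))
T = -283/4 (T = -2 + (-228 - 1*47)/4 = -2 + (-228 - 47)/4 = -2 + (¼)*(-275) = -2 - 275/4 = -283/4 ≈ -70.750)
(n(-19) + 63)*T = ((-16/3 - 19)/(-13 - 19) + 63)*(-283/4) = (-73/3/(-32) + 63)*(-283/4) = (-1/32*(-73/3) + 63)*(-283/4) = (73/96 + 63)*(-283/4) = (6121/96)*(-283/4) = -1732243/384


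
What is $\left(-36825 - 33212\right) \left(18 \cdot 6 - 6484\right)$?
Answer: $446555912$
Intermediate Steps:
$\left(-36825 - 33212\right) \left(18 \cdot 6 - 6484\right) = - 70037 \left(108 - 6484\right) = \left(-70037\right) \left(-6376\right) = 446555912$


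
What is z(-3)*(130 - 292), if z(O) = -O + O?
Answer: 0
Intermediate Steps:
z(O) = 0
z(-3)*(130 - 292) = 0*(130 - 292) = 0*(-162) = 0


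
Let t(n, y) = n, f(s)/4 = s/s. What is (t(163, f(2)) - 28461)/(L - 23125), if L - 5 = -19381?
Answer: 28298/42501 ≈ 0.66582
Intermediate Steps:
f(s) = 4 (f(s) = 4*(s/s) = 4*1 = 4)
L = -19376 (L = 5 - 19381 = -19376)
(t(163, f(2)) - 28461)/(L - 23125) = (163 - 28461)/(-19376 - 23125) = -28298/(-42501) = -28298*(-1/42501) = 28298/42501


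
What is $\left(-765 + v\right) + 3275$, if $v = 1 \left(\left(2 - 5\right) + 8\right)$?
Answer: $2515$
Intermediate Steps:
$v = 5$ ($v = 1 \left(-3 + 8\right) = 1 \cdot 5 = 5$)
$\left(-765 + v\right) + 3275 = \left(-765 + 5\right) + 3275 = -760 + 3275 = 2515$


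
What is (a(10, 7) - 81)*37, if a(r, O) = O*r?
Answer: -407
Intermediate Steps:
(a(10, 7) - 81)*37 = (7*10 - 81)*37 = (70 - 81)*37 = -11*37 = -407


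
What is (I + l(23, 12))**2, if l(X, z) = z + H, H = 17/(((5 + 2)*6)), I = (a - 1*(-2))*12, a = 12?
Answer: 57410929/1764 ≈ 32546.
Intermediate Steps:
I = 168 (I = (12 - 1*(-2))*12 = (12 + 2)*12 = 14*12 = 168)
H = 17/42 (H = 17/((7*6)) = 17/42 ≈ 0.40476)
l(X, z) = 17/42 + z (l(X, z) = z + 17/42 = 17/42 + z)
(I + l(23, 12))**2 = (168 + (17/42 + 12))**2 = (168 + 521/42)**2 = (7577/42)**2 = 57410929/1764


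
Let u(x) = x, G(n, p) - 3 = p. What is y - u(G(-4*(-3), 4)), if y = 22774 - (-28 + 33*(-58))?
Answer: 24709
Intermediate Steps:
G(n, p) = 3 + p
y = 24716 (y = 22774 - (-28 - 1914) = 22774 - 1*(-1942) = 22774 + 1942 = 24716)
y - u(G(-4*(-3), 4)) = 24716 - (3 + 4) = 24716 - 1*7 = 24716 - 7 = 24709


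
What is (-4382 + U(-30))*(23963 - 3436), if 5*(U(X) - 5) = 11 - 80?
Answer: -450649758/5 ≈ -9.0130e+7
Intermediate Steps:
U(X) = -44/5 (U(X) = 5 + (11 - 80)/5 = 5 + (1/5)*(-69) = 5 - 69/5 = -44/5)
(-4382 + U(-30))*(23963 - 3436) = (-4382 - 44/5)*(23963 - 3436) = -21954/5*20527 = -450649758/5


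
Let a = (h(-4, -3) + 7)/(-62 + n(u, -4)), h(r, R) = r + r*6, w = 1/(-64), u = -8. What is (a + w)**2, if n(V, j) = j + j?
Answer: 8281/102400 ≈ 0.080869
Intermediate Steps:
w = -1/64 ≈ -0.015625
n(V, j) = 2*j
h(r, R) = 7*r (h(r, R) = r + 6*r = 7*r)
a = 3/10 (a = (7*(-4) + 7)/(-62 + 2*(-4)) = (-28 + 7)/(-62 - 8) = -21/(-70) = -21*(-1/70) = 3/10 ≈ 0.30000)
(a + w)**2 = (3/10 - 1/64)**2 = (91/320)**2 = 8281/102400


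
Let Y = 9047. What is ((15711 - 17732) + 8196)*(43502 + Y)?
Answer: 324490075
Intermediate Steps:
((15711 - 17732) + 8196)*(43502 + Y) = ((15711 - 17732) + 8196)*(43502 + 9047) = (-2021 + 8196)*52549 = 6175*52549 = 324490075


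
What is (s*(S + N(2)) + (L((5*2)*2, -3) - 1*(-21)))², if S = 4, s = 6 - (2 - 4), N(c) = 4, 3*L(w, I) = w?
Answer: 75625/9 ≈ 8402.8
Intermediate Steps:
L(w, I) = w/3
s = 8 (s = 6 - 1*(-2) = 6 + 2 = 8)
(s*(S + N(2)) + (L((5*2)*2, -3) - 1*(-21)))² = (8*(4 + 4) + (((5*2)*2)/3 - 1*(-21)))² = (8*8 + ((10*2)/3 + 21))² = (64 + ((⅓)*20 + 21))² = (64 + (20/3 + 21))² = (64 + 83/3)² = (275/3)² = 75625/9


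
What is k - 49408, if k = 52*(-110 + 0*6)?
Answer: -55128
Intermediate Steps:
k = -5720 (k = 52*(-110 + 0) = 52*(-110) = -5720)
k - 49408 = -5720 - 49408 = -55128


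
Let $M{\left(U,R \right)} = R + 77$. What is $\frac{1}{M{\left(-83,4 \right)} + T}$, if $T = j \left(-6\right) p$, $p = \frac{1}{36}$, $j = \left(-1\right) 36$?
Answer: $\frac{1}{87} \approx 0.011494$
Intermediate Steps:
$j = -36$
$p = \frac{1}{36} \approx 0.027778$
$M{\left(U,R \right)} = 77 + R$
$T = 6$ ($T = \left(-36\right) \left(-6\right) \frac{1}{36} = 216 \cdot \frac{1}{36} = 6$)
$\frac{1}{M{\left(-83,4 \right)} + T} = \frac{1}{\left(77 + 4\right) + 6} = \frac{1}{81 + 6} = \frac{1}{87}$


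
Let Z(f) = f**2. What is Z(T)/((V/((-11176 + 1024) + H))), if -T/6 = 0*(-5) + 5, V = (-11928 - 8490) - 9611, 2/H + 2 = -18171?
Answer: 166043068200/545717017 ≈ 304.27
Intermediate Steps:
H = -2/18173 (H = 2/(-2 - 18171) = 2/(-18173) = 2*(-1/18173) = -2/18173 ≈ -0.00011005)
V = -30029 (V = -20418 - 9611 = -30029)
T = -30 (T = -6*(0*(-5) + 5) = -6*(0 + 5) = -6*5 = -30)
Z(T)/((V/((-11176 + 1024) + H))) = (-30)**2/((-30029/((-11176 + 1024) - 2/18173))) = 900/((-30029/(-10152 - 2/18173))) = 900/((-30029/(-184492298/18173))) = 900/((-30029*(-18173/184492298))) = 900/(545717017/184492298) = 900*(184492298/545717017) = 166043068200/545717017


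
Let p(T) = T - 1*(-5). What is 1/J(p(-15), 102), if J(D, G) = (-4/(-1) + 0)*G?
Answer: 1/408 ≈ 0.0024510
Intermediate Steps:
p(T) = 5 + T (p(T) = T + 5 = 5 + T)
J(D, G) = 4*G (J(D, G) = (-4*(-1) + 0)*G = (4 + 0)*G = 4*G)
1/J(p(-15), 102) = 1/(4*102) = 1/408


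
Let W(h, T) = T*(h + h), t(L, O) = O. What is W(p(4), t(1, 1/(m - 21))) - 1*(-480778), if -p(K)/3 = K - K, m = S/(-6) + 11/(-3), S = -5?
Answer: 480778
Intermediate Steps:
m = -17/6 (m = -5/(-6) + 11/(-3) = -5*(-⅙) + 11*(-⅓) = ⅚ - 11/3 = -17/6 ≈ -2.8333)
p(K) = 0 (p(K) = -3*(K - K) = -3*0 = 0)
W(h, T) = 2*T*h (W(h, T) = T*(2*h) = 2*T*h)
W(p(4), t(1, 1/(m - 21))) - 1*(-480778) = 2*0/(-17/6 - 21) - 1*(-480778) = 2*0/(-143/6) + 480778 = 2*(-6/143)*0 + 480778 = 0 + 480778 = 480778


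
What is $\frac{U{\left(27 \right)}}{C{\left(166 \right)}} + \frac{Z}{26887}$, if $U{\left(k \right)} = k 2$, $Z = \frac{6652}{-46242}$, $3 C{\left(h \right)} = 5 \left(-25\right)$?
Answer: $- \frac{100708416724}{77706790875} \approx -1.296$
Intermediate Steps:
$C{\left(h \right)} = - \frac{125}{3}$ ($C{\left(h \right)} = \frac{5 \left(-25\right)}{3} = \frac{1}{3} \left(-125\right) = - \frac{125}{3}$)
$Z = - \frac{3326}{23121}$ ($Z = 6652 \left(- \frac{1}{46242}\right) = - \frac{3326}{23121} \approx -0.14385$)
$U{\left(k \right)} = 2 k$
$\frac{U{\left(27 \right)}}{C{\left(166 \right)}} + \frac{Z}{26887} = \frac{2 \cdot 27}{- \frac{125}{3}} - \frac{3326}{23121 \cdot 26887} = 54 \left(- \frac{3}{125}\right) - \frac{3326}{621654327} = - \frac{162}{125} - \frac{3326}{621654327} = - \frac{100708416724}{77706790875}$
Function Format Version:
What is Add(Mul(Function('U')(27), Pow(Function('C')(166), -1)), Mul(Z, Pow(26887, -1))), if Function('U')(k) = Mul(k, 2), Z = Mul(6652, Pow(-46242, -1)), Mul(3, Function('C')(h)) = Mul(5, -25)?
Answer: Rational(-100708416724, 77706790875) ≈ -1.2960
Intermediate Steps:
Function('C')(h) = Rational(-125, 3) (Function('C')(h) = Mul(Rational(1, 3), Mul(5, -25)) = Mul(Rational(1, 3), -125) = Rational(-125, 3))
Z = Rational(-3326, 23121) (Z = Mul(6652, Rational(-1, 46242)) = Rational(-3326, 23121) ≈ -0.14385)
Function('U')(k) = Mul(2, k)
Add(Mul(Function('U')(27), Pow(Function('C')(166), -1)), Mul(Z, Pow(26887, -1))) = Add(Mul(Mul(2, 27), Pow(Rational(-125, 3), -1)), Mul(Rational(-3326, 23121), Pow(26887, -1))) = Add(Mul(54, Rational(-3, 125)), Mul(Rational(-3326, 23121), Rational(1, 26887))) = Add(Rational(-162, 125), Rational(-3326, 621654327)) = Rational(-100708416724, 77706790875)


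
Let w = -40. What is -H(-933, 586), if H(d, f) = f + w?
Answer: -546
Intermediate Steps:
H(d, f) = -40 + f (H(d, f) = f - 40 = -40 + f)
-H(-933, 586) = -(-40 + 586) = -1*546 = -546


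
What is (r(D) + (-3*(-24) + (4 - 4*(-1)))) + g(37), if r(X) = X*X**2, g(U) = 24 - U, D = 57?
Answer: 185260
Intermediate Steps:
r(X) = X**3
(r(D) + (-3*(-24) + (4 - 4*(-1)))) + g(37) = (57**3 + (-3*(-24) + (4 - 4*(-1)))) + (24 - 1*37) = (185193 + (72 + (4 + 4))) + (24 - 37) = (185193 + (72 + 8)) - 13 = (185193 + 80) - 13 = 185273 - 13 = 185260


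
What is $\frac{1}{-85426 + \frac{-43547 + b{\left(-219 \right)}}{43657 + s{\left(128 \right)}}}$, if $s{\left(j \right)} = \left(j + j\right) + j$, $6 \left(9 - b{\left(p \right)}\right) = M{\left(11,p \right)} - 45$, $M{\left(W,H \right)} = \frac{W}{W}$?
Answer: $- \frac{132123}{11286869990} \approx -1.1706 \cdot 10^{-5}$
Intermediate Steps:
$M{\left(W,H \right)} = 1$
$b{\left(p \right)} = \frac{49}{3}$ ($b{\left(p \right)} = 9 - \frac{1 - 45}{6} = 9 - - \frac{22}{3} = 9 + \frac{22}{3} = \frac{49}{3}$)
$s{\left(j \right)} = 3 j$ ($s{\left(j \right)} = 2 j + j = 3 j$)
$\frac{1}{-85426 + \frac{-43547 + b{\left(-219 \right)}}{43657 + s{\left(128 \right)}}} = \frac{1}{-85426 + \frac{-43547 + \frac{49}{3}}{43657 + 3 \cdot 128}} = \frac{1}{-85426 - \frac{130592}{3 \left(43657 + 384\right)}} = \frac{1}{-85426 - \frac{130592}{3 \cdot 44041}} = \frac{1}{-85426 - \frac{130592}{132123}} = \frac{1}{- \frac{11286869990}{132123}} = - \frac{132123}{11286869990}$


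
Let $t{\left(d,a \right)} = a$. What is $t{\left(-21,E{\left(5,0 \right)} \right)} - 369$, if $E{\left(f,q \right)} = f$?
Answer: $-364$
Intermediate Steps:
$t{\left(-21,E{\left(5,0 \right)} \right)} - 369 = 5 - 369 = -364$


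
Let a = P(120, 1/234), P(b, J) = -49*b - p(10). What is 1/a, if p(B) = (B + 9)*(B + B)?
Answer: -1/6260 ≈ -0.00015974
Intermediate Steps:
p(B) = 2*B*(9 + B) (p(B) = (9 + B)*(2*B) = 2*B*(9 + B))
P(b, J) = -380 - 49*b (P(b, J) = -49*b - 2*10*(9 + 10) = -49*b - 2*10*19 = -49*b - 1*380 = -49*b - 380 = -380 - 49*b)
a = -6260 (a = -380 - 49*120 = -380 - 5880 = -6260)
1/a = 1/(-6260) = -1/6260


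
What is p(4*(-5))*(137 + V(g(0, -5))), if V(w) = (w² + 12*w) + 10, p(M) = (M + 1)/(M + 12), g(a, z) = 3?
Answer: 456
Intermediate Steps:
p(M) = (1 + M)/(12 + M)
V(w) = 10 + w² + 12*w
p(4*(-5))*(137 + V(g(0, -5))) = ((1 + 4*(-5))/(12 + 4*(-5)))*(137 + (10 + 3² + 12*3)) = ((1 - 20)/(12 - 20))*(137 + (10 + 9 + 36)) = (-19/(-8))*(137 + 55) = -⅛*(-19)*192 = (19/8)*192 = 456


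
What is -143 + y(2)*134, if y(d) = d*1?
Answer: 125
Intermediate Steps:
y(d) = d
-143 + y(2)*134 = -143 + 2*134 = -143 + 268 = 125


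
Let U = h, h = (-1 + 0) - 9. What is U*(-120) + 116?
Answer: 1316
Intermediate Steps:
h = -10 (h = -1 - 9 = -10)
U = -10
U*(-120) + 116 = -10*(-120) + 116 = 1200 + 116 = 1316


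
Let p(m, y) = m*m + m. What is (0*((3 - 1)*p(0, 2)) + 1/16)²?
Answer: 1/256 ≈ 0.0039063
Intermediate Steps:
p(m, y) = m + m² (p(m, y) = m² + m = m + m²)
(0*((3 - 1)*p(0, 2)) + 1/16)² = (0*((3 - 1)*(0*(1 + 0))) + 1/16)² = (0*(2*(0*1)) + 1/16)² = (0*(2*0) + 1/16)² = (0*0 + 1/16)² = (0 + 1/16)² = (1/16)² = 1/256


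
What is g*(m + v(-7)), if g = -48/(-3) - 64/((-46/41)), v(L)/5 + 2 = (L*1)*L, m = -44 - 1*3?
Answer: 315840/23 ≈ 13732.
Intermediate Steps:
m = -47 (m = -44 - 3 = -47)
v(L) = -10 + 5*L² (v(L) = -10 + 5*((L*1)*L) = -10 + 5*(L*L) = -10 + 5*L²)
g = 1680/23 (g = -48*(-⅓) - 64/((-46*1/41)) = 16 - 64/(-46/41) = 16 - 64*(-41/46) = 16 + 1312/23 = 1680/23 ≈ 73.043)
g*(m + v(-7)) = 1680*(-47 + (-10 + 5*(-7)²))/23 = 1680*(-47 + (-10 + 5*49))/23 = 1680*(-47 + (-10 + 245))/23 = 1680*(-47 + 235)/23 = (1680/23)*188 = 315840/23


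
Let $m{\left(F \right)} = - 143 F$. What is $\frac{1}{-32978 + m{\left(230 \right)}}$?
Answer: $- \frac{1}{65868} \approx -1.5182 \cdot 10^{-5}$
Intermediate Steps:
$\frac{1}{-32978 + m{\left(230 \right)}} = \frac{1}{-32978 - 32890} = \frac{1}{-65868} = - \frac{1}{65868}$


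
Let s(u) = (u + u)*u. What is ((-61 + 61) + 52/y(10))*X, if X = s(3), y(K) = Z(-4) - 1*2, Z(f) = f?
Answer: -156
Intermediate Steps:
s(u) = 2*u² (s(u) = (2*u)*u = 2*u²)
y(K) = -6 (y(K) = -4 - 1*2 = -4 - 2 = -6)
X = 18 (X = 2*3² = 2*9 = 18)
((-61 + 61) + 52/y(10))*X = ((-61 + 61) + 52/(-6))*18 = (0 + 52*(-⅙))*18 = (0 - 26/3)*18 = -26/3*18 = -156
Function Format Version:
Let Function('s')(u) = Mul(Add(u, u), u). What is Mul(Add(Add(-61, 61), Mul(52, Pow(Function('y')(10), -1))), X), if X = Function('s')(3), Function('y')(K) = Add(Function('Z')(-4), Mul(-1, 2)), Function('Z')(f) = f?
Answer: -156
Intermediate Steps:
Function('s')(u) = Mul(2, Pow(u, 2)) (Function('s')(u) = Mul(Mul(2, u), u) = Mul(2, Pow(u, 2)))
Function('y')(K) = -6 (Function('y')(K) = Add(-4, Mul(-1, 2)) = Add(-4, -2) = -6)
X = 18 (X = Mul(2, Pow(3, 2)) = Mul(2, 9) = 18)
Mul(Add(Add(-61, 61), Mul(52, Pow(Function('y')(10), -1))), X) = Mul(Add(Add(-61, 61), Mul(52, Pow(-6, -1))), 18) = Mul(Add(0, Mul(52, Rational(-1, 6))), 18) = Mul(Add(0, Rational(-26, 3)), 18) = Mul(Rational(-26, 3), 18) = -156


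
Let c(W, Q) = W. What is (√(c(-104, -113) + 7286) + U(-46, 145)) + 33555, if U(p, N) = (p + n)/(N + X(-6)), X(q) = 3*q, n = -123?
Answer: 4261316/127 + 3*√798 ≈ 33638.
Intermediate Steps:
U(p, N) = (-123 + p)/(-18 + N) (U(p, N) = (p - 123)/(N + 3*(-6)) = (-123 + p)/(N - 18) = (-123 + p)/(-18 + N))
(√(c(-104, -113) + 7286) + U(-46, 145)) + 33555 = (√(-104 + 7286) + (-123 - 46)/(-18 + 145)) + 33555 = (√7182 - 169/127) + 33555 = (3*√798 + (1/127)*(-169)) + 33555 = (3*√798 - 169/127) + 33555 = (-169/127 + 3*√798) + 33555 = 4261316/127 + 3*√798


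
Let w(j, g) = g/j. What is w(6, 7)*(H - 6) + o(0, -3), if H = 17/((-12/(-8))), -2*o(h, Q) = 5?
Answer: 67/18 ≈ 3.7222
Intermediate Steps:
o(h, Q) = -5/2 (o(h, Q) = -½*5 = -5/2)
H = 34/3 (H = 17/((-12*(-⅛))) = 17/(3/2) = 17*(⅔) = 34/3 ≈ 11.333)
w(6, 7)*(H - 6) + o(0, -3) = (7/6)*(34/3 - 6) - 5/2 = (7*(⅙))*(16/3) - 5/2 = (7/6)*(16/3) - 5/2 = 56/9 - 5/2 = 67/18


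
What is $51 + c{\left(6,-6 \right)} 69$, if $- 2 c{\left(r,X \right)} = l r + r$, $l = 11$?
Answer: $-2433$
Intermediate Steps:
$c{\left(r,X \right)} = - 6 r$ ($c{\left(r,X \right)} = - \frac{11 r + r}{2} = - \frac{12 r}{2} = - 6 r$)
$51 + c{\left(6,-6 \right)} 69 = 51 + \left(-6\right) 6 \cdot 69 = 51 - 2484 = -2433$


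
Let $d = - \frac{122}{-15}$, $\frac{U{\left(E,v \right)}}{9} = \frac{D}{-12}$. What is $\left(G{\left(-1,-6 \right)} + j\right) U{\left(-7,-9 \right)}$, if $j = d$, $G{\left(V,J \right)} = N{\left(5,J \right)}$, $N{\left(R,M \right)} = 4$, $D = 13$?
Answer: $- \frac{1183}{10} \approx -118.3$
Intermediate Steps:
$G{\left(V,J \right)} = 4$
$U{\left(E,v \right)} = - \frac{39}{4}$ ($U{\left(E,v \right)} = 9 \frac{13}{-12} = 9 \cdot 13 \left(- \frac{1}{12}\right) = 9 \left(- \frac{13}{12}\right) = - \frac{39}{4}$)
$d = \frac{122}{15}$ ($d = \left(-122\right) \left(- \frac{1}{15}\right) = \frac{122}{15} \approx 8.1333$)
$j = \frac{122}{15} \approx 8.1333$
$\left(G{\left(-1,-6 \right)} + j\right) U{\left(-7,-9 \right)} = \left(4 + \frac{122}{15}\right) \left(- \frac{39}{4}\right) = \frac{182}{15} \left(- \frac{39}{4}\right) = - \frac{1183}{10}$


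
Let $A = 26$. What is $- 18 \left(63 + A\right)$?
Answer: $-1602$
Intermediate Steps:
$- 18 \left(63 + A\right) = - 18 \left(63 + 26\right) = \left(-18\right) 89 = -1602$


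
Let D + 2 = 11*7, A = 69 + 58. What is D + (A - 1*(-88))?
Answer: 290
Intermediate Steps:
A = 127
D = 75 (D = -2 + 11*7 = -2 + 77 = 75)
D + (A - 1*(-88)) = 75 + (127 - 1*(-88)) = 75 + (127 + 88) = 75 + 215 = 290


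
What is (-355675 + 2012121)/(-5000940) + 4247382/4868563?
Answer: 941170773713/1739099389230 ≈ 0.54118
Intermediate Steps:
(-355675 + 2012121)/(-5000940) + 4247382/4868563 = 1656446*(-1/5000940) + 4247382*(1/4868563) = -828223/2500470 + 4247382/4868563 = 941170773713/1739099389230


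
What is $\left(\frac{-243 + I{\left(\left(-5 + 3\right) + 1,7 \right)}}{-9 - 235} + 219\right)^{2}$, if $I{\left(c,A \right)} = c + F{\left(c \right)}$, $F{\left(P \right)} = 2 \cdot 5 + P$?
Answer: $\frac{2880576241}{59536} \approx 48384.0$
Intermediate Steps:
$F{\left(P \right)} = 10 + P$
$I{\left(c,A \right)} = 10 + 2 c$ ($I{\left(c,A \right)} = c + \left(10 + c\right) = 10 + 2 c$)
$\left(\frac{-243 + I{\left(\left(-5 + 3\right) + 1,7 \right)}}{-9 - 235} + 219\right)^{2} = \left(\frac{-243 + \left(10 + 2 \left(\left(-5 + 3\right) + 1\right)\right)}{-9 - 235} + 219\right)^{2} = \left(\frac{-243 + \left(10 + 2 \left(-2 + 1\right)\right)}{-244} + 219\right)^{2} = \left(\left(-243 + \left(10 + 2 \left(-1\right)\right)\right) \left(- \frac{1}{244}\right) + 219\right)^{2} = \left(\left(-243 + \left(10 - 2\right)\right) \left(- \frac{1}{244}\right) + 219\right)^{2} = \left(\left(-243 + 8\right) \left(- \frac{1}{244}\right) + 219\right)^{2} = \left(\left(-235\right) \left(- \frac{1}{244}\right) + 219\right)^{2} = \left(\frac{235}{244} + 219\right)^{2} = \left(\frac{53671}{244}\right)^{2} = \frac{2880576241}{59536}$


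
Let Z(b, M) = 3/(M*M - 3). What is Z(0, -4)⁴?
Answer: 81/28561 ≈ 0.0028360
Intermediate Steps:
Z(b, M) = 3/(-3 + M²) (Z(b, M) = 3/(M² - 3) = 3/(-3 + M²))
Z(0, -4)⁴ = (3/(-3 + (-4)²))⁴ = (3/(-3 + 16))⁴ = (3/13)⁴ = 81/28561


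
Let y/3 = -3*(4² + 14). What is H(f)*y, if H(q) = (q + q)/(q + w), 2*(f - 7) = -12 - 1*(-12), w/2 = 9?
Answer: -756/5 ≈ -151.20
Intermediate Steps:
w = 18 (w = 2*9 = 18)
y = -270 (y = 3*(-3*(4² + 14)) = 3*(-3*(16 + 14)) = 3*(-3*30) = 3*(-90) = -270)
f = 7 (f = 7 + (-12 - 1*(-12))/2 = 7 + (-12 + 12)/2 = 7 + (½)*0 = 7 + 0 = 7)
H(q) = 2*q/(18 + q) (H(q) = (q + q)/(q + 18) = (2*q)/(18 + q) = 2*q/(18 + q))
H(f)*y = (2*7/(18 + 7))*(-270) = (2*7/25)*(-270) = (2*7*(1/25))*(-270) = (14/25)*(-270) = -756/5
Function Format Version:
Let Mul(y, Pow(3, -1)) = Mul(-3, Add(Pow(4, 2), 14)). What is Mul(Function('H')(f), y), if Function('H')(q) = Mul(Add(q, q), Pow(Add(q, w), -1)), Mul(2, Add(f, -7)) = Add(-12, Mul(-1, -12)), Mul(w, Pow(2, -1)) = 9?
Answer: Rational(-756, 5) ≈ -151.20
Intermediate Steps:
w = 18 (w = Mul(2, 9) = 18)
y = -270 (y = Mul(3, Mul(-3, Add(Pow(4, 2), 14))) = Mul(3, Mul(-3, Add(16, 14))) = Mul(3, Mul(-3, 30)) = Mul(3, -90) = -270)
f = 7 (f = Add(7, Mul(Rational(1, 2), Add(-12, Mul(-1, -12)))) = Add(7, Mul(Rational(1, 2), Add(-12, 12))) = Add(7, Mul(Rational(1, 2), 0)) = Add(7, 0) = 7)
Function('H')(q) = Mul(2, q, Pow(Add(18, q), -1)) (Function('H')(q) = Mul(Add(q, q), Pow(Add(q, 18), -1)) = Mul(Mul(2, q), Pow(Add(18, q), -1)) = Mul(2, q, Pow(Add(18, q), -1)))
Mul(Function('H')(f), y) = Mul(Mul(2, 7, Pow(Add(18, 7), -1)), -270) = Mul(Mul(2, 7, Pow(25, -1)), -270) = Mul(Mul(2, 7, Rational(1, 25)), -270) = Mul(Rational(14, 25), -270) = Rational(-756, 5)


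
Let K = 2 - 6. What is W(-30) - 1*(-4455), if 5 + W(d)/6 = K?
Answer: 4401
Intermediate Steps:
K = -4 (K = 2 - 1*6 = 2 - 6 = -4)
W(d) = -54 (W(d) = -30 + 6*(-4) = -30 - 24 = -54)
W(-30) - 1*(-4455) = -54 - 1*(-4455) = -54 + 4455 = 4401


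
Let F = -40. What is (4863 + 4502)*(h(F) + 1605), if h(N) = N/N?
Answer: 15040190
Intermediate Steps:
h(N) = 1
(4863 + 4502)*(h(F) + 1605) = (4863 + 4502)*(1 + 1605) = 9365*1606 = 15040190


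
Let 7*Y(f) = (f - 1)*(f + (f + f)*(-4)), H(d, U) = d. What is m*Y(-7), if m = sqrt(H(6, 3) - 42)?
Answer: -336*I ≈ -336.0*I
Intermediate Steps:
Y(f) = -f*(-1 + f) (Y(f) = ((f - 1)*(f + (f + f)*(-4)))/7 = ((-1 + f)*(f + (2*f)*(-4)))/7 = ((-1 + f)*(f - 8*f))/7 = ((-1 + f)*(-7*f))/7 = (-7*f*(-1 + f))/7 = -f*(-1 + f))
m = 6*I (m = sqrt(6 - 42) = sqrt(-36) = 6*I ≈ 6.0*I)
m*Y(-7) = (6*I)*(-7*(1 - 1*(-7))) = (6*I)*(-7*(1 + 7)) = (6*I)*(-7*8) = (6*I)*(-56) = -336*I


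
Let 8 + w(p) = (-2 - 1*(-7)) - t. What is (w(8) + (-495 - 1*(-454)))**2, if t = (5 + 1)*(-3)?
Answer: 676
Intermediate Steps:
t = -18 (t = 6*(-3) = -18)
w(p) = 15 (w(p) = -8 + ((-2 - 1*(-7)) - 1*(-18)) = -8 + ((-2 + 7) + 18) = -8 + (5 + 18) = -8 + 23 = 15)
(w(8) + (-495 - 1*(-454)))**2 = (15 + (-495 - 1*(-454)))**2 = (15 + (-495 + 454))**2 = (15 - 41)**2 = (-26)**2 = 676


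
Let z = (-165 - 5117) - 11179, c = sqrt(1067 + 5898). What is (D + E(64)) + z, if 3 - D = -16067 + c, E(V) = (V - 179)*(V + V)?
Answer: -15111 - sqrt(6965) ≈ -15194.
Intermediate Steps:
E(V) = 2*V*(-179 + V) (E(V) = (-179 + V)*(2*V) = 2*V*(-179 + V))
c = sqrt(6965) ≈ 83.457
z = -16461 (z = -5282 - 11179 = -16461)
D = 16070 - sqrt(6965) (D = 3 - (-16067 + sqrt(6965)) = 3 + (16067 - sqrt(6965)) = 16070 - sqrt(6965) ≈ 15987.)
(D + E(64)) + z = ((16070 - sqrt(6965)) + 2*64*(-179 + 64)) - 16461 = ((16070 - sqrt(6965)) + 2*64*(-115)) - 16461 = ((16070 - sqrt(6965)) - 14720) - 16461 = (1350 - sqrt(6965)) - 16461 = -15111 - sqrt(6965)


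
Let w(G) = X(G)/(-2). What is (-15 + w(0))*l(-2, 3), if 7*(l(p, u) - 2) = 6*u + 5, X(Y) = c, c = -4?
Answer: -481/7 ≈ -68.714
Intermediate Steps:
X(Y) = -4
w(G) = 2 (w(G) = -4/(-2) = -4*(-½) = 2)
l(p, u) = 19/7 + 6*u/7 (l(p, u) = 2 + (6*u + 5)/7 = 2 + (5 + 6*u)/7 = 2 + (5/7 + 6*u/7) = 19/7 + 6*u/7)
(-15 + w(0))*l(-2, 3) = (-15 + 2)*(19/7 + (6/7)*3) = -13*(19/7 + 18/7) = -13*37/7 = -481/7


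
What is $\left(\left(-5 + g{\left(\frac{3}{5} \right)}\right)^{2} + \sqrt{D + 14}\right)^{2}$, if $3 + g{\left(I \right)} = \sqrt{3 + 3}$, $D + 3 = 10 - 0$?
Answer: $\left(\sqrt{21} + \left(8 - \sqrt{6}\right)^{2}\right)^{2} \approx 1252.5$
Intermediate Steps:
$D = 7$ ($D = -3 + \left(10 - 0\right) = -3 + \left(10 + 0\right) = -3 + 10 = 7$)
$g{\left(I \right)} = -3 + \sqrt{6}$ ($g{\left(I \right)} = -3 + \sqrt{3 + 3} = -3 + \sqrt{6}$)
$\left(\left(-5 + g{\left(\frac{3}{5} \right)}\right)^{2} + \sqrt{D + 14}\right)^{2} = \left(\left(-5 - \left(3 - \sqrt{6}\right)\right)^{2} + \sqrt{7 + 14}\right)^{2} = \left(\left(-8 + \sqrt{6}\right)^{2} + \sqrt{21}\right)^{2} = \left(\sqrt{21} + \left(-8 + \sqrt{6}\right)^{2}\right)^{2}$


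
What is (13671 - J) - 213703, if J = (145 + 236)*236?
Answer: -289948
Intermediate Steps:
J = 89916 (J = 381*236 = 89916)
(13671 - J) - 213703 = (13671 - 1*89916) - 213703 = (13671 - 89916) - 213703 = -76245 - 213703 = -289948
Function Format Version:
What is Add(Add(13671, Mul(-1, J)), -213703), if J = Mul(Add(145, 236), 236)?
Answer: -289948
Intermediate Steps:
J = 89916 (J = Mul(381, 236) = 89916)
Add(Add(13671, Mul(-1, J)), -213703) = Add(Add(13671, Mul(-1, 89916)), -213703) = Add(Add(13671, -89916), -213703) = Add(-76245, -213703) = -289948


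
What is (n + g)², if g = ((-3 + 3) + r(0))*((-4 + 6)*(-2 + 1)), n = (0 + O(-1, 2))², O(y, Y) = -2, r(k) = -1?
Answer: 36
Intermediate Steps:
n = 4 (n = (0 - 2)² = (-2)² = 4)
g = 2 (g = ((-3 + 3) - 1)*((-4 + 6)*(-2 + 1)) = (0 - 1)*(2*(-1)) = -1*(-2) = 2)
(n + g)² = (4 + 2)² = 6² = 36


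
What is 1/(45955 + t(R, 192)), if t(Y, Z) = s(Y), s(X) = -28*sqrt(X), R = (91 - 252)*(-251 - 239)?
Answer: 1313/58571779 + 4*sqrt(1610)/41836985 ≈ 2.6253e-5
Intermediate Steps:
R = 78890 (R = -161*(-490) = 78890)
t(Y, Z) = -28*sqrt(Y)
1/(45955 + t(R, 192)) = 1/(45955 - 196*sqrt(1610))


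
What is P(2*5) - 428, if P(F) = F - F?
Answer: -428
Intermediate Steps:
P(F) = 0
P(2*5) - 428 = 0 - 428 = -428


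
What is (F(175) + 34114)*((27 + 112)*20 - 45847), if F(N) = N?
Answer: -1476724363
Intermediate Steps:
(F(175) + 34114)*((27 + 112)*20 - 45847) = (175 + 34114)*((27 + 112)*20 - 45847) = 34289*(139*20 - 45847) = 34289*(2780 - 45847) = 34289*(-43067) = -1476724363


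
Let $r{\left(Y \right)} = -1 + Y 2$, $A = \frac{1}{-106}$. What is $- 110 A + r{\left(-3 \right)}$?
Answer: $- \frac{316}{53} \approx -5.9623$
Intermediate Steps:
$A = - \frac{1}{106} \approx -0.009434$
$r{\left(Y \right)} = -1 + 2 Y$
$- 110 A + r{\left(-3 \right)} = \left(-110\right) \left(- \frac{1}{106}\right) + \left(-1 + 2 \left(-3\right)\right) = \frac{55}{53} - 7 = - \frac{316}{53}$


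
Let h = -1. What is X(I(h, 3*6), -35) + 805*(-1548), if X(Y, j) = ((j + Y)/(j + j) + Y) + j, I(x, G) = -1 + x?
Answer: -87232353/70 ≈ -1.2462e+6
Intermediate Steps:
X(Y, j) = Y + j + (Y + j)/(2*j) (X(Y, j) = ((Y + j)/((2*j)) + Y) + j = ((Y + j)*(1/(2*j)) + Y) + j = ((Y + j)/(2*j) + Y) + j = (Y + (Y + j)/(2*j)) + j = Y + j + (Y + j)/(2*j))
X(I(h, 3*6), -35) + 805*(-1548) = (½ + (-1 - 1) - 35 + (½)*(-1 - 1)/(-35)) + 805*(-1548) = (½ - 2 - 35 + (½)*(-2)*(-1/35)) - 1246140 = (½ - 2 - 35 + 1/35) - 1246140 = -2553/70 - 1246140 = -87232353/70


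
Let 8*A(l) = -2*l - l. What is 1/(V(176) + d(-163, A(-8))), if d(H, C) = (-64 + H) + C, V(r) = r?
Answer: -1/48 ≈ -0.020833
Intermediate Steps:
A(l) = -3*l/8 (A(l) = (-2*l - l)/8 = (-3*l)/8 = -3*l/8)
d(H, C) = -64 + C + H
1/(V(176) + d(-163, A(-8))) = 1/(176 + (-64 - 3/8*(-8) - 163)) = 1/(176 + (-64 + 3 - 163)) = 1/(176 - 224) = 1/(-48) = -1/48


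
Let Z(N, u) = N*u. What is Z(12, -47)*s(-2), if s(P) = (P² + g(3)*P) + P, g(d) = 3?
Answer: 2256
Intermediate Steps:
s(P) = P² + 4*P (s(P) = (P² + 3*P) + P = P² + 4*P)
Z(12, -47)*s(-2) = (12*(-47))*(-2*(4 - 2)) = -(-1128)*2 = -564*(-4) = 2256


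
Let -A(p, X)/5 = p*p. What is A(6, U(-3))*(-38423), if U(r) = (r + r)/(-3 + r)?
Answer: 6916140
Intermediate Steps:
U(r) = 2*r/(-3 + r) (U(r) = (2*r)/(-3 + r) = 2*r/(-3 + r))
A(p, X) = -5*p**2 (A(p, X) = -5*p*p = -5*p**2)
A(6, U(-3))*(-38423) = -5*6**2*(-38423) = -5*36*(-38423) = -180*(-38423) = 6916140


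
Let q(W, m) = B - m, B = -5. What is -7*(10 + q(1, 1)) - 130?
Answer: -158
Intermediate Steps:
q(W, m) = -5 - m
-7*(10 + q(1, 1)) - 130 = -7*(10 + (-5 - 1*1)) - 130 = -7*(10 + (-5 - 1)) - 130 = -7*(10 - 6) - 130 = -7*4 - 130 = -28 - 130 = -158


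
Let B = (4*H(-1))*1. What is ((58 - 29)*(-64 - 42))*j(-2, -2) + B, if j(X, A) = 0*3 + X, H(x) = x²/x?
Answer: 6144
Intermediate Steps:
H(x) = x
j(X, A) = X (j(X, A) = 0 + X = X)
B = -4 (B = (4*(-1))*1 = -4*1 = -4)
((58 - 29)*(-64 - 42))*j(-2, -2) + B = ((58 - 29)*(-64 - 42))*(-2) - 4 = (29*(-106))*(-2) - 4 = -3074*(-2) - 4 = 6148 - 4 = 6144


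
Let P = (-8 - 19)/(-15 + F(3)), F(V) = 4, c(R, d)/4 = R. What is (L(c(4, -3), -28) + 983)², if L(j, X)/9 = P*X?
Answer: 16072081/121 ≈ 1.3283e+5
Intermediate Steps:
c(R, d) = 4*R
P = 27/11 (P = (-8 - 19)/(-15 + 4) = -27/(-11) = -27*(-1/11) = 27/11 ≈ 2.4545)
L(j, X) = 243*X/11 (L(j, X) = 9*(27*X/11) = 243*X/11)
(L(c(4, -3), -28) + 983)² = ((243/11)*(-28) + 983)² = (-6804/11 + 983)² = (4009/11)² = 16072081/121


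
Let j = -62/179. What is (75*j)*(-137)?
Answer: 637050/179 ≈ 3558.9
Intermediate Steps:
j = -62/179 (j = -62*1/179 = -62/179 ≈ -0.34637)
(75*j)*(-137) = (75*(-62/179))*(-137) = -4650/179*(-137) = 637050/179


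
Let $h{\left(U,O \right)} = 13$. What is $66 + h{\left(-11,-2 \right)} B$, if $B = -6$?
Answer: $-12$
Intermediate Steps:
$66 + h{\left(-11,-2 \right)} B = 66 + 13 \left(-6\right) = 66 - 78 = -12$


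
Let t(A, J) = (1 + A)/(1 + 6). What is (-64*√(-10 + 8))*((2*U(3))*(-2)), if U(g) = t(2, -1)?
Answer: 768*I*√2/7 ≈ 155.16*I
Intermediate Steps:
t(A, J) = ⅐ + A/7 (t(A, J) = (1 + A)/7 = (1 + A)*(⅐) = ⅐ + A/7)
U(g) = 3/7 (U(g) = ⅐ + (⅐)*2 = ⅐ + 2/7 = 3/7)
(-64*√(-10 + 8))*((2*U(3))*(-2)) = (-64*√(-10 + 8))*((2*(3/7))*(-2)) = (-64*I*√2)*((6/7)*(-2)) = -64*I*√2*(-12/7) = 768*I*√2/7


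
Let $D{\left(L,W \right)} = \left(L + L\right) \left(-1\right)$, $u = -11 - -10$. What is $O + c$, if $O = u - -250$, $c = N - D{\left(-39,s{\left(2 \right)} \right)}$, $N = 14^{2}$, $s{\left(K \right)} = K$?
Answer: $367$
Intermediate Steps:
$N = 196$
$u = -1$ ($u = -11 + 10 = -1$)
$D{\left(L,W \right)} = - 2 L$ ($D{\left(L,W \right)} = 2 L \left(-1\right) = - 2 L$)
$c = 118$ ($c = 196 - \left(-2\right) \left(-39\right) = 196 - 78 = 118$)
$O = 249$ ($O = -1 - -250 = -1 + 250 = 249$)
$O + c = 249 + 118 = 367$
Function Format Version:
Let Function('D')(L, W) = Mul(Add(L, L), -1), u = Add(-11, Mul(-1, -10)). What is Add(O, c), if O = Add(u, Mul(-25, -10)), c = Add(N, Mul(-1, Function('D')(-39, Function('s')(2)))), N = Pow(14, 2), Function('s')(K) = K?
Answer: 367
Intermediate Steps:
N = 196
u = -1 (u = Add(-11, 10) = -1)
Function('D')(L, W) = Mul(-2, L) (Function('D')(L, W) = Mul(Mul(2, L), -1) = Mul(-2, L))
c = 118 (c = Add(196, Mul(-1, Mul(-2, -39))) = Add(196, Mul(-1, 78)) = Add(196, -78) = 118)
O = 249 (O = Add(-1, Mul(-25, -10)) = Add(-1, 250) = 249)
Add(O, c) = Add(249, 118) = 367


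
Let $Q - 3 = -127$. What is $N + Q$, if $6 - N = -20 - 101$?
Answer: $3$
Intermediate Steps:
$Q = -124$ ($Q = 3 - 127 = -124$)
$N = 127$ ($N = 6 - \left(-20 - 101\right) = 6 - -121 = 6 + 121 = 127$)
$N + Q = 127 - 124 = 3$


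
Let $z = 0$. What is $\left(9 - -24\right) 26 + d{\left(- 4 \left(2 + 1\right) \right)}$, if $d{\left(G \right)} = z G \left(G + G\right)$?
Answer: $858$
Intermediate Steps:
$d{\left(G \right)} = 0$ ($d{\left(G \right)} = 0 G \left(G + G\right) = 0 G 2 G = 0 \cdot 2 G^{2} = 0$)
$\left(9 - -24\right) 26 + d{\left(- 4 \left(2 + 1\right) \right)} = \left(9 - -24\right) 26 + 0 = \left(9 + 24\right) 26 + 0 = 33 \cdot 26 + 0 = 858 + 0 = 858$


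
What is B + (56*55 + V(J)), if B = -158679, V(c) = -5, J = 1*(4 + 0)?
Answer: -155604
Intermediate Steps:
J = 4 (J = 1*4 = 4)
B + (56*55 + V(J)) = -158679 + (56*55 - 5) = -158679 + (3080 - 5) = -158679 + 3075 = -155604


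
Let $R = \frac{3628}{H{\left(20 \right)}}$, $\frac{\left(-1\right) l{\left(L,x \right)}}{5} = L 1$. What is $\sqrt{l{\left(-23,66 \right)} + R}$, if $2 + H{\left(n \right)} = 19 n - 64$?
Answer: $\frac{\sqrt{3119433}}{157} \approx 11.25$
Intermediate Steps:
$l{\left(L,x \right)} = - 5 L$ ($l{\left(L,x \right)} = - 5 L 1 = - 5 L$)
$H{\left(n \right)} = -66 + 19 n$ ($H{\left(n \right)} = -2 + \left(19 n - 64\right) = -2 + \left(-64 + 19 n\right) = -66 + 19 n$)
$R = \frac{1814}{157}$ ($R = \frac{3628}{-66 + 19 \cdot 20} = \frac{3628}{-66 + 380} = \frac{3628}{314} = 3628 \cdot \frac{1}{314} = \frac{1814}{157} \approx 11.554$)
$\sqrt{l{\left(-23,66 \right)} + R} = \sqrt{\left(-5\right) \left(-23\right) + \frac{1814}{157}} = \sqrt{115 + \frac{1814}{157}} = \sqrt{\frac{19869}{157}} = \frac{\sqrt{3119433}}{157}$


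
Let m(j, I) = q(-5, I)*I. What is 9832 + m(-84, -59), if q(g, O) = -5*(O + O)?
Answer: -24978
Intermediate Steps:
q(g, O) = -10*O
m(j, I) = -10*I**2 (m(j, I) = (-10*I)*I = -10*I**2)
9832 + m(-84, -59) = 9832 - 10*(-59)**2 = 9832 - 10*3481 = 9832 - 34810 = -24978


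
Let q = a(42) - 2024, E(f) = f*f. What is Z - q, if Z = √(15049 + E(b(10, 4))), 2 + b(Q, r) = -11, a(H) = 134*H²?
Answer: -234352 + √15218 ≈ -2.3423e+5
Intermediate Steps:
b(Q, r) = -13 (b(Q, r) = -2 - 11 = -13)
E(f) = f²
Z = √15218 (Z = √(15049 + (-13)²) = √(15049 + 169) = √15218 ≈ 123.36)
q = 234352 (q = 134*42² - 2024 = 134*1764 - 2024 = 236376 - 2024 = 234352)
Z - q = √15218 - 1*234352 = √15218 - 234352 = -234352 + √15218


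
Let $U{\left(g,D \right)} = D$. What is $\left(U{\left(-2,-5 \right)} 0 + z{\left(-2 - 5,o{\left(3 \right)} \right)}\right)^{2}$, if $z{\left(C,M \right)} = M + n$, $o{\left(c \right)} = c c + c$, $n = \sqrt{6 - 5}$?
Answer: $169$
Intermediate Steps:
$n = 1$ ($n = \sqrt{1} = 1$)
$o{\left(c \right)} = c + c^{2}$ ($o{\left(c \right)} = c^{2} + c = c + c^{2}$)
$z{\left(C,M \right)} = 1 + M$ ($z{\left(C,M \right)} = M + 1 = 1 + M$)
$\left(U{\left(-2,-5 \right)} 0 + z{\left(-2 - 5,o{\left(3 \right)} \right)}\right)^{2} = \left(\left(-5\right) 0 + \left(1 + 3 \left(1 + 3\right)\right)\right)^{2} = \left(0 + \left(1 + 3 \cdot 4\right)\right)^{2} = \left(0 + \left(1 + 12\right)\right)^{2} = \left(0 + 13\right)^{2} = 13^{2} = 169$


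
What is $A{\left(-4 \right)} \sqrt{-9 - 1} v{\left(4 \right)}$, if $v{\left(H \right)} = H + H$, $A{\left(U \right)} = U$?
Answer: $- 32 i \sqrt{10} \approx - 101.19 i$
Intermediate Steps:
$v{\left(H \right)} = 2 H$
$A{\left(-4 \right)} \sqrt{-9 - 1} v{\left(4 \right)} = - 4 \sqrt{-9 - 1} \cdot 2 \cdot 4 = - 4 \sqrt{-10} \cdot 8 = - 4 i \sqrt{10} \cdot 8 = - 32 i \sqrt{10}$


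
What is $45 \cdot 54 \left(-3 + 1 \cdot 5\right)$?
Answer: $4860$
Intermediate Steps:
$45 \cdot 54 \left(-3 + 1 \cdot 5\right) = 2430 \left(-3 + 5\right) = 2430 \cdot 2 = 4860$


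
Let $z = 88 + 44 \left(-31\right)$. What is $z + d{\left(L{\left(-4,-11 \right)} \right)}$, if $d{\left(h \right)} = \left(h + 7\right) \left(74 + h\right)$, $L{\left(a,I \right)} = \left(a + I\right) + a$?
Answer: $-1936$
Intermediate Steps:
$L{\left(a,I \right)} = I + 2 a$ ($L{\left(a,I \right)} = \left(I + a\right) + a = I + 2 a$)
$d{\left(h \right)} = \left(7 + h\right) \left(74 + h\right)$
$z = -1276$ ($z = 88 - 1364 = -1276$)
$z + d{\left(L{\left(-4,-11 \right)} \right)} = -1276 + \left(518 + \left(-11 + 2 \left(-4\right)\right)^{2} + 81 \left(-11 + 2 \left(-4\right)\right)\right) = -1276 + \left(518 + \left(-11 - 8\right)^{2} + 81 \left(-11 - 8\right)\right) = -1276 + \left(518 + \left(-19\right)^{2} + 81 \left(-19\right)\right) = -1276 + \left(518 + 361 - 1539\right) = -1276 - 660 = -1936$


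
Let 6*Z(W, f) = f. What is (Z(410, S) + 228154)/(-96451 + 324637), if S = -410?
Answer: 97751/97794 ≈ 0.99956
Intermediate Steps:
Z(W, f) = f/6
(Z(410, S) + 228154)/(-96451 + 324637) = ((⅙)*(-410) + 228154)/(-96451 + 324637) = (-205/3 + 228154)/228186 = (684257/3)*(1/228186) = 97751/97794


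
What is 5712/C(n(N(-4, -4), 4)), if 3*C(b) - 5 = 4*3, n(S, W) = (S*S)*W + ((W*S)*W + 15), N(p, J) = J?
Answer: 1008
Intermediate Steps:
n(S, W) = 15 + S*W² + W*S² (n(S, W) = S²*W + ((S*W)*W + 15) = W*S² + (S*W² + 15) = W*S² + (15 + S*W²) = 15 + S*W² + W*S²)
C(b) = 17/3 (C(b) = 5/3 + (4*3)/3 = 5/3 + (⅓)*12 = 5/3 + 4 = 17/3)
5712/C(n(N(-4, -4), 4)) = 5712/(17/3) = 5712*(3/17) = 1008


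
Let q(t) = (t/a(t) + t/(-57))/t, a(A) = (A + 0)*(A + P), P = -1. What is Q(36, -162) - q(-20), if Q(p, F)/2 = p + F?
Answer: -2010839/7980 ≈ -251.98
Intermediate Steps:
a(A) = A*(-1 + A) (a(A) = (A + 0)*(A - 1) = A*(-1 + A))
q(t) = (1/(-1 + t) - t/57)/t (q(t) = (t/((t*(-1 + t))) + t/(-57))/t = (t*(1/(t*(-1 + t))) + t*(-1/57))/t = (1/(-1 + t) - t/57)/t)
Q(p, F) = 2*F + 2*p (Q(p, F) = 2*(p + F) = 2*(F + p) = 2*F + 2*p)
Q(36, -162) - q(-20) = (2*(-162) + 2*36) - (57 - 1*(-20)*(-1 - 20))/(57*(-20)*(-1 - 20)) = (-324 + 72) - (-1)*(57 - 1*(-20)*(-21))/(57*20*(-21)) = -252 - (-1)*(-1)*(57 - 420)/(57*20*21) = -252 - (-1)*(-1)*(-363)/(57*20*21) = -252 - 1*(-121/7980) = -252 + 121/7980 = -2010839/7980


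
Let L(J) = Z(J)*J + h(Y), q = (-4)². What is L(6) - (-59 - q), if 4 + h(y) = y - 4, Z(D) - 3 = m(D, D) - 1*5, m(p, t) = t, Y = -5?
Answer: 86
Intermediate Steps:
Z(D) = -2 + D (Z(D) = 3 + (D - 1*5) = 3 + (D - 5) = 3 + (-5 + D) = -2 + D)
h(y) = -8 + y (h(y) = -4 + (y - 4) = -4 + (-4 + y) = -8 + y)
q = 16
L(J) = -13 + J*(-2 + J) (L(J) = (-2 + J)*J + (-8 - 5) = J*(-2 + J) - 13 = -13 + J*(-2 + J))
L(6) - (-59 - q) = (-13 + 6*(-2 + 6)) - (-59 - 1*16) = (-13 + 6*4) - (-59 - 16) = (-13 + 24) - 1*(-75) = 11 + 75 = 86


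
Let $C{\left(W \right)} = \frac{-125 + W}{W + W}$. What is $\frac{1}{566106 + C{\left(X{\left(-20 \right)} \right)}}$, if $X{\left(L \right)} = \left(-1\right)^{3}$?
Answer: $\frac{1}{566169} \approx 1.7663 \cdot 10^{-6}$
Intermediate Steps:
$X{\left(L \right)} = -1$
$C{\left(W \right)} = \frac{-125 + W}{2 W}$
$\frac{1}{566106 + C{\left(X{\left(-20 \right)} \right)}} = \frac{1}{566106 + \frac{-125 - 1}{2 \left(-1\right)}} = \frac{1}{566106 + \frac{1}{2} \left(-1\right) \left(-126\right)} = \frac{1}{566106 + 63} = \frac{1}{566169}$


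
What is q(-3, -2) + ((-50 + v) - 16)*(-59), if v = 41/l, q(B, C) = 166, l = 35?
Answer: 139681/35 ≈ 3990.9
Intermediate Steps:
v = 41/35 ≈ 1.1714
q(-3, -2) + ((-50 + v) - 16)*(-59) = 166 + ((-50 + 41/35) - 16)*(-59) = 166 + (-1709/35 - 16)*(-59) = 166 - 2269/35*(-59) = 166 + 133871/35 = 139681/35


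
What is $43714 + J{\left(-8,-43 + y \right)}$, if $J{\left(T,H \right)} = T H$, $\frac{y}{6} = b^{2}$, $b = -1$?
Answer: $44010$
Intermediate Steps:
$y = 6$ ($y = 6 \left(-1\right)^{2} = 6 \cdot 1 = 6$)
$J{\left(T,H \right)} = H T$
$43714 + J{\left(-8,-43 + y \right)} = 43714 + \left(-43 + 6\right) \left(-8\right) = 43714 - -296 = 43714 + 296 = 44010$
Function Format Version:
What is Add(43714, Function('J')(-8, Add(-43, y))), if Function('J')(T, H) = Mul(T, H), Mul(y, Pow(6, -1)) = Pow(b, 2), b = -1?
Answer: 44010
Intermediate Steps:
y = 6 (y = Mul(6, Pow(-1, 2)) = Mul(6, 1) = 6)
Function('J')(T, H) = Mul(H, T)
Add(43714, Function('J')(-8, Add(-43, y))) = Add(43714, Mul(Add(-43, 6), -8)) = Add(43714, Mul(-37, -8)) = Add(43714, 296) = 44010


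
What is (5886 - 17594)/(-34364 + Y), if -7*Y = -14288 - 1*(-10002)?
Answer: 40978/118131 ≈ 0.34689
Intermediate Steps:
Y = 4286/7 (Y = -(-14288 - 1*(-10002))/7 = -(-14288 + 10002)/7 = -1/7*(-4286) = 4286/7 ≈ 612.29)
(5886 - 17594)/(-34364 + Y) = (5886 - 17594)/(-34364 + 4286/7) = -11708/(-236262/7) = -11708*(-7/236262) = 40978/118131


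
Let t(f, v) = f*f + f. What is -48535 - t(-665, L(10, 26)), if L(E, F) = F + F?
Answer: -490095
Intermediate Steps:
L(E, F) = 2*F
t(f, v) = f + f**2 (t(f, v) = f**2 + f = f + f**2)
-48535 - t(-665, L(10, 26)) = -48535 - (-665)*(1 - 665) = -48535 - (-665)*(-664) = -48535 - 1*441560 = -48535 - 441560 = -490095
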